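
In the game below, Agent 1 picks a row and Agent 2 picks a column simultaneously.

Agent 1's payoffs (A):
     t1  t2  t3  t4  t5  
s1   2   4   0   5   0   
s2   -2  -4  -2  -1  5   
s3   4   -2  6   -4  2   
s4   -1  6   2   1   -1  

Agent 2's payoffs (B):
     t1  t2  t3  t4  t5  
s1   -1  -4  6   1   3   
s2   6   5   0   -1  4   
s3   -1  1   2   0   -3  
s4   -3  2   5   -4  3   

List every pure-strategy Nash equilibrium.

A profile is a Nash equilibrium when each player is best-responding to the other.
Agent 1's best responses — vs t1: s3 (payoff 4); vs t2: s4 (payoff 6); vs t3: s3 (payoff 6); vs t4: s1 (payoff 5); vs t5: s2 (payoff 5).
Agent 2's best responses — vs s1: t3 (payoff 6); vs s2: t1 (payoff 6); vs s3: t3 (payoff 2); vs s4: t3 (payoff 5).
The only mutual best response is (s3, t3); neither player gains by switching there.

(s3, t3)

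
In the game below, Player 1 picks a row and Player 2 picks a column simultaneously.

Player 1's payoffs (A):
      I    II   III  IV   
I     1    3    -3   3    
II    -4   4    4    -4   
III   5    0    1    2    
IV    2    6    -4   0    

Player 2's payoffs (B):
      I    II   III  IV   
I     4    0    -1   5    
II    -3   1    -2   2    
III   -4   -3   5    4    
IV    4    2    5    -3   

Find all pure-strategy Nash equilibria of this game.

Find each player's best response to every opponent strategy; NE are the intersections.
Player 1's best responses — vs I: III (payoff 5); vs II: IV (payoff 6); vs III: II (payoff 4); vs IV: I (payoff 3).
Player 2's best responses — vs I: IV (payoff 5); vs II: IV (payoff 2); vs III: III (payoff 5); vs IV: III (payoff 5).
The only mutual best response is (I, IV); neither player gains by switching there.

(I, IV)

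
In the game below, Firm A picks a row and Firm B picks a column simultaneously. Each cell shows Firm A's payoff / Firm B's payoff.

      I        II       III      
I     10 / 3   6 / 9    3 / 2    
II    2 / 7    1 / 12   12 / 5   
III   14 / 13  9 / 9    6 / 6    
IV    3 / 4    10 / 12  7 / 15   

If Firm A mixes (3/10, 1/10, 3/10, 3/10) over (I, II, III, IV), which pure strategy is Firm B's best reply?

Firm B's best reply maximizes expected payoff against the mix.
I: (3/10)·3 + (1/10)·7 + (3/10)·13 + (3/10)·4 = 67/10
II: (3/10)·9 + (1/10)·12 + (3/10)·9 + (3/10)·12 = 51/5
III: (3/10)·2 + (1/10)·5 + (3/10)·6 + (3/10)·15 = 37/5
Highest expected payoff is 51/5, from II.

II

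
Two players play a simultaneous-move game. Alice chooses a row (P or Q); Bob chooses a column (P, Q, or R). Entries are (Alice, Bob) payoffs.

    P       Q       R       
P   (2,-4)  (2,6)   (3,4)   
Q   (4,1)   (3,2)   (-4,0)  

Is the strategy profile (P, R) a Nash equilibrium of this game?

No

Holding Bob at R: Alice gets 3 from P, versus -4 from Q. No profitable deviation for Alice.
Holding Alice at P: Bob gets 4 from R but could get 6 by switching to Q. Bob has a profitable deviation.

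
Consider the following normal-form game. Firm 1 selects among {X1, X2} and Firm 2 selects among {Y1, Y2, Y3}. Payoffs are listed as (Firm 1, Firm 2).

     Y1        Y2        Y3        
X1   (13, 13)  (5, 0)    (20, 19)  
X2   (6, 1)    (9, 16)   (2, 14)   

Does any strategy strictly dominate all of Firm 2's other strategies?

A strategy is strictly dominant if it gives Firm 2 a strictly higher payoff than every other strategy, against every choice by the opponent.
Y1 is not dominant: against X1, Y3 gives 19 > 13.
Y2 is not dominant: against X1, Y1 gives 13 > 0.
Y3 is not dominant: against X2, Y2 gives 16 > 14.
No single strategy is best against every opponent action.

No strictly dominant strategy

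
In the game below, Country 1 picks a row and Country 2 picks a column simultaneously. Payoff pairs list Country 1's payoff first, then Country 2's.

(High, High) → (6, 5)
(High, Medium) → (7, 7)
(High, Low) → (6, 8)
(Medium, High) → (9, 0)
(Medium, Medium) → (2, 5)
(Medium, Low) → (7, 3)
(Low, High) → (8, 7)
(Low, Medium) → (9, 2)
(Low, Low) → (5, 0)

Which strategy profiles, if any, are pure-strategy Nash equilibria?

There is no pure-strategy Nash equilibrium

Check mutual best responses: a cell is a NE iff neither player can gain by unilaterally deviating.
Country 1's best responses — vs High: Medium (payoff 9); vs Medium: Low (payoff 9); vs Low: Medium (payoff 7).
Country 2's best responses — vs High: Low (payoff 8); vs Medium: Medium (payoff 5); vs Low: High (payoff 7).
No cell has both players best-responding. For instance, Country 1's best reply to High is Medium, but against Medium Country 2 prefers Medium over High.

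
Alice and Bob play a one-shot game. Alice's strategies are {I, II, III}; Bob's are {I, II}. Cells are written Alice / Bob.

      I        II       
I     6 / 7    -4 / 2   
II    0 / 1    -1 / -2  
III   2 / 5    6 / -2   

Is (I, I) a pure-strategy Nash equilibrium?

Yes

Holding Bob at I: Alice gets 6 from I, versus 0 from II, 2 from III. No profitable deviation for Alice.
Holding Alice at I: Bob gets 7 from I, versus 2 from II. No profitable deviation for Bob either.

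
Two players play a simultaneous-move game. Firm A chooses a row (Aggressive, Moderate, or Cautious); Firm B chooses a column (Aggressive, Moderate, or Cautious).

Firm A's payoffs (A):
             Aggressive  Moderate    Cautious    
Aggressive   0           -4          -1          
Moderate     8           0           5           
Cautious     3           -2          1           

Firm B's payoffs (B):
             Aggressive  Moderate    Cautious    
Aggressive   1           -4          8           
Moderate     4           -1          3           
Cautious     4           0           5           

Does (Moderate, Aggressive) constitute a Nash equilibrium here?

Yes

Holding Firm B at Aggressive: Firm A gets 8 from Moderate, versus 0 from Aggressive, 3 from Cautious. No profitable deviation for Firm A.
Holding Firm A at Moderate: Firm B gets 4 from Aggressive, versus -1 from Moderate, 3 from Cautious. No profitable deviation for Firm B either.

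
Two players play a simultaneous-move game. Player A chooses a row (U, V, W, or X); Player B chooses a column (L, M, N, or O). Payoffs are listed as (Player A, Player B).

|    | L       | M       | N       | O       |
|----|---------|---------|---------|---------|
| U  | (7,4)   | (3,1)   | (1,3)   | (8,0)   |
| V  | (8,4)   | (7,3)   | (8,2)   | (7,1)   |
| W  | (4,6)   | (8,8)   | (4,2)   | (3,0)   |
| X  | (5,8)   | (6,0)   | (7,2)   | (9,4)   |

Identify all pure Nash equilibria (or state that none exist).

(V, L) and (W, M)

A profile is a Nash equilibrium when each player is best-responding to the other.
Player A's best responses — vs L: V (payoff 8); vs M: W (payoff 8); vs N: V (payoff 8); vs O: X (payoff 9).
Player B's best responses — vs U: L (payoff 4); vs V: L (payoff 4); vs W: M (payoff 8); vs X: L (payoff 8).
Mutual best responses occur at (V, L) and (W, M); at each, neither player gains by switching.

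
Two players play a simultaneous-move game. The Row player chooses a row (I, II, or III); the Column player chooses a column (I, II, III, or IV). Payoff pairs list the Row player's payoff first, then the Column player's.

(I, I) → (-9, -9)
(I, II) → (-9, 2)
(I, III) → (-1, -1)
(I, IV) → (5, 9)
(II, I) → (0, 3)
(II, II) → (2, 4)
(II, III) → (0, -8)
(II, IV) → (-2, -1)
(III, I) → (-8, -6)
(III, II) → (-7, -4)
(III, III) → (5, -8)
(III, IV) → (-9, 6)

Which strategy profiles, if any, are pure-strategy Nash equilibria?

Check mutual best responses: a cell is a NE iff neither player can gain by unilaterally deviating.
The Row player's best responses — vs I: II (payoff 0); vs II: II (payoff 2); vs III: III (payoff 5); vs IV: I (payoff 5).
The Column player's best responses — vs I: IV (payoff 9); vs II: II (payoff 4); vs III: IV (payoff 6).
Mutual best responses occur at (I, IV) and (II, II); at each, neither player gains by switching.

(I, IV) and (II, II)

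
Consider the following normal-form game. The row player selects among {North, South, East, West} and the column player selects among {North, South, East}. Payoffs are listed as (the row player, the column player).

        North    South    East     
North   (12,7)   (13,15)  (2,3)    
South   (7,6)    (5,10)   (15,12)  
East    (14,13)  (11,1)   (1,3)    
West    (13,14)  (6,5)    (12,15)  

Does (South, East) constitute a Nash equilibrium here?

Holding the column player at East: the row player gets 15 from South, versus 2 from North, 1 from East, 12 from West. No profitable deviation for the row player.
Holding the row player at South: the column player gets 12 from East, versus 6 from North, 10 from South. No profitable deviation for the column player either.

Yes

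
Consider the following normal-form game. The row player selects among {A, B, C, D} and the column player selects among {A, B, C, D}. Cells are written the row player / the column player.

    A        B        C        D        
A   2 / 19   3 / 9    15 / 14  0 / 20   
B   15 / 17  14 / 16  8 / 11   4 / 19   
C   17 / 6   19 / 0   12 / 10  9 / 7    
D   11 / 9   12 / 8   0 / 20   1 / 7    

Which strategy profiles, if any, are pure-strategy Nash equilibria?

Check mutual best responses: a cell is a NE iff neither player can gain by unilaterally deviating.
The row player's best responses — vs A: C (payoff 17); vs B: C (payoff 19); vs C: A (payoff 15); vs D: C (payoff 9).
The column player's best responses — vs A: D (payoff 20); vs B: D (payoff 19); vs C: C (payoff 10); vs D: C (payoff 20).
No cell has both players best-responding. For instance, the row player's best reply to D is C, but against C the column player prefers C over D.

No pure-strategy Nash equilibrium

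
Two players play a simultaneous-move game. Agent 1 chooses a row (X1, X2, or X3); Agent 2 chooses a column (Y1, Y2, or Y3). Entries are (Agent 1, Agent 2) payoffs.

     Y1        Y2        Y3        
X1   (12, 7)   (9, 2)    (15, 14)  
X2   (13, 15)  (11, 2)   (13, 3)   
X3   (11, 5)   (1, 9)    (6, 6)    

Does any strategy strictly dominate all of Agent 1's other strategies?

Check whether one of Agent 1's strategies beats all alternatives regardless of what the opponent does.
X1 is not dominant: against Y1, X2 gives 13 > 12.
X2 is not dominant: against Y3, X1 gives 15 > 13.
X3 is not dominant: against Y1, X1 gives 12 > 11.
No single strategy is best against every opponent action.

No strictly dominant strategy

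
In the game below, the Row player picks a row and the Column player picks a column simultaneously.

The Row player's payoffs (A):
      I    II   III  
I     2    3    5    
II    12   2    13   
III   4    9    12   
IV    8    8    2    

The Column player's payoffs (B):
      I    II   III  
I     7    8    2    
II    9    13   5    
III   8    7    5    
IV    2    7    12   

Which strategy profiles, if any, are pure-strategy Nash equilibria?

None

Check mutual best responses: a cell is a NE iff neither player can gain by unilaterally deviating.
The Row player's best responses — vs I: II (payoff 12); vs II: III (payoff 9); vs III: II (payoff 13).
The Column player's best responses — vs I: II (payoff 8); vs II: II (payoff 13); vs III: I (payoff 8); vs IV: III (payoff 12).
No cell has both players best-responding. For instance, the Row player's best reply to II is III, but against III the Column player prefers I over II.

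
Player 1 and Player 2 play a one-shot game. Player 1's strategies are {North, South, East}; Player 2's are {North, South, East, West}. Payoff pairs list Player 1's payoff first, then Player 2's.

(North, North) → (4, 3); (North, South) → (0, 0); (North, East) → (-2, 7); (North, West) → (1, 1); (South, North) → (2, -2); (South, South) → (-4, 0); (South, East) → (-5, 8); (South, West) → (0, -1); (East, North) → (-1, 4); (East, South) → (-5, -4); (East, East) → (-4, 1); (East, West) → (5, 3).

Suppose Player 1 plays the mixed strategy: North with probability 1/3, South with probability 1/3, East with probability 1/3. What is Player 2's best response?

East

Compute Player 2's expected payoff from each pure strategy against the given mix.
North: (1/3)·3 + (1/3)·(-2) + (1/3)·4 = 5/3
South: (1/3)·0 + (1/3)·0 + (1/3)·(-4) = -4/3
East: (1/3)·7 + (1/3)·8 + (1/3)·1 = 16/3
West: (1/3)·1 + (1/3)·(-1) + (1/3)·3 = 1
Highest expected payoff is 16/3, from East.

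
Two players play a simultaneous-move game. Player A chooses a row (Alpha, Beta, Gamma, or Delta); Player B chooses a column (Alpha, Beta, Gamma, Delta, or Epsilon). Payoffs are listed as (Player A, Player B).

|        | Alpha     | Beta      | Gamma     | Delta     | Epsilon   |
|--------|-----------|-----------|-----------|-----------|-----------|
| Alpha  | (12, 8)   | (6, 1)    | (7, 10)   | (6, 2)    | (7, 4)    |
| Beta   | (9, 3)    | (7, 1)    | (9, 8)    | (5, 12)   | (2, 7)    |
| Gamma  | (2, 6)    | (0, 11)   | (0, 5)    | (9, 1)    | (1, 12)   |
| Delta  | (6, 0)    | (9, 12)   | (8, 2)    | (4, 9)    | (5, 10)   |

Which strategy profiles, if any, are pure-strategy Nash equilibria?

Check mutual best responses: a cell is a NE iff neither player can gain by unilaterally deviating.
Player A's best responses — vs Alpha: Alpha (payoff 12); vs Beta: Delta (payoff 9); vs Gamma: Beta (payoff 9); vs Delta: Gamma (payoff 9); vs Epsilon: Alpha (payoff 7).
Player B's best responses — vs Alpha: Gamma (payoff 10); vs Beta: Delta (payoff 12); vs Gamma: Epsilon (payoff 12); vs Delta: Beta (payoff 12).
The only mutual best response is (Delta, Beta); neither player gains by switching there.

(Delta, Beta)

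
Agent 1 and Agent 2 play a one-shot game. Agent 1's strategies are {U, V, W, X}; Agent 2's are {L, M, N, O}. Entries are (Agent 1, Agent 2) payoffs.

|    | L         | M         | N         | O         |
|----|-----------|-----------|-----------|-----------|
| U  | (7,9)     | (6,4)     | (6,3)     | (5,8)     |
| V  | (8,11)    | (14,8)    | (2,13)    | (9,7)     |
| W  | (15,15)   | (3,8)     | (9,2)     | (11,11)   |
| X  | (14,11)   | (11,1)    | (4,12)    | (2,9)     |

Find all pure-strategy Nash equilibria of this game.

Check mutual best responses: a cell is a NE iff neither player can gain by unilaterally deviating.
Agent 1's best responses — vs L: W (payoff 15); vs M: V (payoff 14); vs N: W (payoff 9); vs O: W (payoff 11).
Agent 2's best responses — vs U: L (payoff 9); vs V: N (payoff 13); vs W: L (payoff 15); vs X: N (payoff 12).
The only mutual best response is (W, L); neither player gains by switching there.

(W, L)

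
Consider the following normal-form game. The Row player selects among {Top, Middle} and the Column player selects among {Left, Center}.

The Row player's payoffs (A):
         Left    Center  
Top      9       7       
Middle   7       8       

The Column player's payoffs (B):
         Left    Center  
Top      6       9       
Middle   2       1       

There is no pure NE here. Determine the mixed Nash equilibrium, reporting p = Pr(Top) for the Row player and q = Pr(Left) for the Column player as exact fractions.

In a mixed NE each player is indifferent between their pure strategies, so the opponent's mix sets the indifference.
The Column player indifferent between Left and Center: p·6 + (1−p)·2 = p·9 + (1−p)·1 ⟹ 2 + 4p = 1 + 8p ⟹ p = 1/4.
The Row player indifferent between Top and Middle: q·9 + (1−q)·7 = q·7 + (1−q)·8 ⟹ 7 + 2q = 8 + (-1)q ⟹ q = 1/3.

p = 1/4, q = 1/3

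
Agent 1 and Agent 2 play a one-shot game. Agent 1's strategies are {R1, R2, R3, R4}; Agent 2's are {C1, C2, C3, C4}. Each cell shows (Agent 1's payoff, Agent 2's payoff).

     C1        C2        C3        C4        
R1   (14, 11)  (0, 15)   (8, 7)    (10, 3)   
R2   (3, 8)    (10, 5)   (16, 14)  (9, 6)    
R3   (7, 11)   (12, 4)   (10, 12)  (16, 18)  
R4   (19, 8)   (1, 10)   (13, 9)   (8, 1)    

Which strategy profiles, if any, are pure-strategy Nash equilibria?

A profile is a Nash equilibrium when each player is best-responding to the other.
Agent 1's best responses — vs C1: R4 (payoff 19); vs C2: R3 (payoff 12); vs C3: R2 (payoff 16); vs C4: R3 (payoff 16).
Agent 2's best responses — vs R1: C2 (payoff 15); vs R2: C3 (payoff 14); vs R3: C4 (payoff 18); vs R4: C2 (payoff 10).
Mutual best responses occur at (R2, C3) and (R3, C4); at each, neither player gains by switching.

(R2, C3) and (R3, C4)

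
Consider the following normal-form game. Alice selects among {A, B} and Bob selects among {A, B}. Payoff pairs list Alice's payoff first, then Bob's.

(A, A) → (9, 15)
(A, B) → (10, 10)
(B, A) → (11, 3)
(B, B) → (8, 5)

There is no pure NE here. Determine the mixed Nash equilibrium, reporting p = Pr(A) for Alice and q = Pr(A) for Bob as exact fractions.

Each player's mixing probability is pinned down by making the *other* player indifferent.
Bob indifferent between A and B: p·15 + (1−p)·3 = p·10 + (1−p)·5 ⟹ 3 + 12p = 5 + 5p ⟹ p = 2/7.
Alice indifferent between A and B: q·9 + (1−q)·10 = q·11 + (1−q)·8 ⟹ 10 + (-1)q = 8 + 3q ⟹ q = 1/2.

p = 2/7, q = 1/2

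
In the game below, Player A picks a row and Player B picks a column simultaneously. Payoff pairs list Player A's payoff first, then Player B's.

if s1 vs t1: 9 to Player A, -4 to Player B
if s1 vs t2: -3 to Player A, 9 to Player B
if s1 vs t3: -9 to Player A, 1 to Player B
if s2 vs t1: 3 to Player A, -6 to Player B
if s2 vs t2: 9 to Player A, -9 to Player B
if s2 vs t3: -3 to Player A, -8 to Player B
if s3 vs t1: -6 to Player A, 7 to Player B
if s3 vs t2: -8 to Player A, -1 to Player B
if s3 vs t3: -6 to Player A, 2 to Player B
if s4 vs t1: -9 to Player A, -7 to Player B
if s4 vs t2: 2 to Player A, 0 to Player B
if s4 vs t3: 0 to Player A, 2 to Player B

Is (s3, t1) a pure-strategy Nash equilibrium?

Holding Player B at t1: Player A gets -6 from s3 but could get 9 by switching to s1. Player A has a profitable deviation.

No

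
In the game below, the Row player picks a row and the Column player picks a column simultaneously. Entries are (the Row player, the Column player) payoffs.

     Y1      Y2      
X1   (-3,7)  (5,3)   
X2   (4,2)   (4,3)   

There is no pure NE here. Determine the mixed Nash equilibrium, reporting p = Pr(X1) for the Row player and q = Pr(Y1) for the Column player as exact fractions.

In a mixed NE each player is indifferent between their pure strategies, so the opponent's mix sets the indifference.
The Column player indifferent between Y1 and Y2: p·7 + (1−p)·2 = p·3 + (1−p)·3 ⟹ 2 + 5p = 3 + 0p ⟹ p = 1/5.
The Row player indifferent between X1 and X2: q·(-3) + (1−q)·5 = q·4 + (1−q)·4 ⟹ 5 + (-8)q = 4 + 0q ⟹ q = 1/8.

p = 1/5, q = 1/8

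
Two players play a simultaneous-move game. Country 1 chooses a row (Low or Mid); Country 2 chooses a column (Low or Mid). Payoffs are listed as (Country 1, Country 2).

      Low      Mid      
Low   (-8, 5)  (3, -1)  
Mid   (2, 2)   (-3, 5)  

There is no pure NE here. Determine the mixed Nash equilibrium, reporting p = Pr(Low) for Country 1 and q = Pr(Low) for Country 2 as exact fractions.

Each player's mixing probability is pinned down by making the *other* player indifferent.
Country 2 indifferent between Low and Mid: p·5 + (1−p)·2 = p·(-1) + (1−p)·5 ⟹ 2 + 3p = 5 + (-6)p ⟹ p = 1/3.
Country 1 indifferent between Low and Mid: q·(-8) + (1−q)·3 = q·2 + (1−q)·(-3) ⟹ 3 + (-11)q = (-3) + 5q ⟹ q = 3/8.

p = 1/3, q = 3/8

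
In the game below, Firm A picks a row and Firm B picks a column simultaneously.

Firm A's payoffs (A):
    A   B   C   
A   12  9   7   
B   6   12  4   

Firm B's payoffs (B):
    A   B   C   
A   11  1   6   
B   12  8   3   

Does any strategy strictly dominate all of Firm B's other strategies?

Check whether one of Firm B's strategies beats all alternatives regardless of what the opponent does.
A strictly dominates: vs A: 11 > each of {1, 6}; vs B: 12 > each of {8, 3}.

A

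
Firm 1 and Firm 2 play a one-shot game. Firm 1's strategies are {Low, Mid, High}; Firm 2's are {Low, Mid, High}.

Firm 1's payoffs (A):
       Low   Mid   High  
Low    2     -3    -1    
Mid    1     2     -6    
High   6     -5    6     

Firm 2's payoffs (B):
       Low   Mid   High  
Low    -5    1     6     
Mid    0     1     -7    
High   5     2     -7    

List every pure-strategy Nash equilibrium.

(Mid, Mid) and (High, Low)

Find each player's best response to every opponent strategy; NE are the intersections.
Firm 1's best responses — vs Low: High (payoff 6); vs Mid: Mid (payoff 2); vs High: High (payoff 6).
Firm 2's best responses — vs Low: High (payoff 6); vs Mid: Mid (payoff 1); vs High: Low (payoff 5).
Mutual best responses occur at (Mid, Mid) and (High, Low); at each, neither player gains by switching.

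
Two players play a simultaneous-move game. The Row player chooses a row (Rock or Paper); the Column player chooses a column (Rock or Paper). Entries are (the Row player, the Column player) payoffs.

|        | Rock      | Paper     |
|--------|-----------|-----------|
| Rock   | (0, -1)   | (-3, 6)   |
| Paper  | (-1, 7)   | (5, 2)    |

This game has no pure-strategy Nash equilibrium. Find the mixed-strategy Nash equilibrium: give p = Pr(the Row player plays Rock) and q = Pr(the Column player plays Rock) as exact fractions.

p = 5/12, q = 8/9

In a mixed NE each player is indifferent between their pure strategies, so the opponent's mix sets the indifference.
The Column player indifferent between Rock and Paper: p·(-1) + (1−p)·7 = p·6 + (1−p)·2 ⟹ 7 + (-8)p = 2 + 4p ⟹ p = 5/12.
The Row player indifferent between Rock and Paper: q·0 + (1−q)·(-3) = q·(-1) + (1−q)·5 ⟹ (-3) + 3q = 5 + (-6)q ⟹ q = 8/9.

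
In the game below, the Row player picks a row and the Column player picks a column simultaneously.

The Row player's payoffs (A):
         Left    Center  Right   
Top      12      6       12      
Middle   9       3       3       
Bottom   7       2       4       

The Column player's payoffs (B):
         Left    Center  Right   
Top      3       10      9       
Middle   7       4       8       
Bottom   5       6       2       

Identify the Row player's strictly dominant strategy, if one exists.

Check whether one of the Row player's strategies beats all alternatives regardless of what the opponent does.
Top strictly dominates: vs Left: 12 > each of {9, 7}; vs Center: 6 > each of {3, 2}; vs Right: 12 > each of {3, 4}.

Top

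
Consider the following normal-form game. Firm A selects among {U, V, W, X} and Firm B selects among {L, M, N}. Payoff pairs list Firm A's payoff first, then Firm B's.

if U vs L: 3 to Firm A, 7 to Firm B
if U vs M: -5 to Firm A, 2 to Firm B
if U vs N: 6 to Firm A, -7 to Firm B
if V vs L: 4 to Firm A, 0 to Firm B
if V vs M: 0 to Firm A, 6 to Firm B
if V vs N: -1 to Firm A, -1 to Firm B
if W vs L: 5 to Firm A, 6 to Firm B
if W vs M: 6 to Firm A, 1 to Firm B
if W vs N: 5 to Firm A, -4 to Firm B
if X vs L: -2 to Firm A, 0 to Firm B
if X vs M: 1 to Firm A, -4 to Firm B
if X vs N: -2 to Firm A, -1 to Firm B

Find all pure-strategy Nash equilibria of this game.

Check mutual best responses: a cell is a NE iff neither player can gain by unilaterally deviating.
Firm A's best responses — vs L: W (payoff 5); vs M: W (payoff 6); vs N: U (payoff 6).
Firm B's best responses — vs U: L (payoff 7); vs V: M (payoff 6); vs W: L (payoff 6); vs X: L (payoff 0).
The only mutual best response is (W, L); neither player gains by switching there.

(W, L)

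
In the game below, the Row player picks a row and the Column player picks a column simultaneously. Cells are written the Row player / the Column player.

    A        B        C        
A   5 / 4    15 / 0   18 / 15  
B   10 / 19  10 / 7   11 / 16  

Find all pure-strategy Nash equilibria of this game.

(A, C) and (B, A)

Find each player's best response to every opponent strategy; NE are the intersections.
The Row player's best responses — vs A: B (payoff 10); vs B: A (payoff 15); vs C: A (payoff 18).
The Column player's best responses — vs A: C (payoff 15); vs B: A (payoff 19).
Mutual best responses occur at (A, C) and (B, A); at each, neither player gains by switching.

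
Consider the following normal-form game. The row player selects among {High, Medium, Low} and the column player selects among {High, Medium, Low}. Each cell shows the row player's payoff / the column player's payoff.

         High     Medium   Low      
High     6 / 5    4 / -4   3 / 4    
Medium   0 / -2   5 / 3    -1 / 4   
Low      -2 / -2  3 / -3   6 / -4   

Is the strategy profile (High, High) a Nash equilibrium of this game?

Yes

Holding the column player at High: the row player gets 6 from High, versus 0 from Medium, -2 from Low. No profitable deviation for the row player.
Holding the row player at High: the column player gets 5 from High, versus -4 from Medium, 4 from Low. No profitable deviation for the column player either.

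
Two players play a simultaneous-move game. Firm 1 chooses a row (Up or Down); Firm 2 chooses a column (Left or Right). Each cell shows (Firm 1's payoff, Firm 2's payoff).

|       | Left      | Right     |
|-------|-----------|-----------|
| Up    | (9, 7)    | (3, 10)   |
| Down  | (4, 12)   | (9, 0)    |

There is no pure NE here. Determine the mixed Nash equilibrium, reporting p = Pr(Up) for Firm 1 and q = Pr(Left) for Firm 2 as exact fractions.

In a mixed NE each player is indifferent between their pure strategies, so the opponent's mix sets the indifference.
Firm 2 indifferent between Left and Right: p·7 + (1−p)·12 = p·10 + (1−p)·0 ⟹ 12 + (-5)p = 0 + 10p ⟹ p = 4/5.
Firm 1 indifferent between Up and Down: q·9 + (1−q)·3 = q·4 + (1−q)·9 ⟹ 3 + 6q = 9 + (-5)q ⟹ q = 6/11.

p = 4/5, q = 6/11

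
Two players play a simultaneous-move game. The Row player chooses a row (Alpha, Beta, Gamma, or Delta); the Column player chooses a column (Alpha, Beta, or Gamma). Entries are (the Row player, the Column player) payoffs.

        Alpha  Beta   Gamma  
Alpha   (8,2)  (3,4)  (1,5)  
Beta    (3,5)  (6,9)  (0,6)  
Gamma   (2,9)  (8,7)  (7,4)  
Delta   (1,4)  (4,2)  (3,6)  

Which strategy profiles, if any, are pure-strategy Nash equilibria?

None

Check mutual best responses: a cell is a NE iff neither player can gain by unilaterally deviating.
The Row player's best responses — vs Alpha: Alpha (payoff 8); vs Beta: Gamma (payoff 8); vs Gamma: Gamma (payoff 7).
The Column player's best responses — vs Alpha: Gamma (payoff 5); vs Beta: Beta (payoff 9); vs Gamma: Alpha (payoff 9); vs Delta: Gamma (payoff 6).
No cell has both players best-responding. For instance, the Row player's best reply to Beta is Gamma, but against Gamma the Column player prefers Alpha over Beta.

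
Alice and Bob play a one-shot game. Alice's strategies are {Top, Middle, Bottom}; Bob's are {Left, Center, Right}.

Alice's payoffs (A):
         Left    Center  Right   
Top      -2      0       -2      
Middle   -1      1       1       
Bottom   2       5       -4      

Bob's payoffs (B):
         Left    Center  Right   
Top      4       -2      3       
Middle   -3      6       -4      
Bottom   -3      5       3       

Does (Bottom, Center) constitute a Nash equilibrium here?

Holding Bob at Center: Alice gets 5 from Bottom, versus 0 from Top, 1 from Middle. No profitable deviation for Alice.
Holding Alice at Bottom: Bob gets 5 from Center, versus -3 from Left, 3 from Right. No profitable deviation for Bob either.

Yes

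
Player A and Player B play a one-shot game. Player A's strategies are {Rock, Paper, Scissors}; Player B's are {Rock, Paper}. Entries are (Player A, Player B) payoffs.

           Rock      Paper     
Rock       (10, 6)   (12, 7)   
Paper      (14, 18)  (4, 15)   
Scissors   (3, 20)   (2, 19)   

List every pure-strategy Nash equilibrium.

Check mutual best responses: a cell is a NE iff neither player can gain by unilaterally deviating.
Player A's best responses — vs Rock: Paper (payoff 14); vs Paper: Rock (payoff 12).
Player B's best responses — vs Rock: Paper (payoff 7); vs Paper: Rock (payoff 18); vs Scissors: Rock (payoff 20).
Mutual best responses occur at (Rock, Paper) and (Paper, Rock); at each, neither player gains by switching.

(Rock, Paper) and (Paper, Rock)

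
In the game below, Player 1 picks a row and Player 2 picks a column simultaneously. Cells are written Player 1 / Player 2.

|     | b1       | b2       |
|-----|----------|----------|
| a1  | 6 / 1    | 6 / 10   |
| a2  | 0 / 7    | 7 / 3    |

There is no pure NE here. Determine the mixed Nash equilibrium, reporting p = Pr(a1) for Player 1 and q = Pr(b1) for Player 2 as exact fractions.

Each player's mixing probability is pinned down by making the *other* player indifferent.
Player 2 indifferent between b1 and b2: p·1 + (1−p)·7 = p·10 + (1−p)·3 ⟹ 7 + (-6)p = 3 + 7p ⟹ p = 4/13.
Player 1 indifferent between a1 and a2: q·6 + (1−q)·6 = q·0 + (1−q)·7 ⟹ 6 + 0q = 7 + (-7)q ⟹ q = 1/7.

p = 4/13, q = 1/7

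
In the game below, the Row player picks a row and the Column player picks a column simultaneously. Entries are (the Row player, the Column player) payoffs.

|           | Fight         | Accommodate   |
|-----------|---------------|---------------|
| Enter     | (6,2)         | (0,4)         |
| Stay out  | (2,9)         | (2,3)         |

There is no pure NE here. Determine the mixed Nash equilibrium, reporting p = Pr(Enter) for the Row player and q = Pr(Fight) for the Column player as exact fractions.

p = 3/4, q = 1/3

Each player's mixing probability is pinned down by making the *other* player indifferent.
The Column player indifferent between Fight and Accommodate: p·2 + (1−p)·9 = p·4 + (1−p)·3 ⟹ 9 + (-7)p = 3 + 1p ⟹ p = 3/4.
The Row player indifferent between Enter and Stay out: q·6 + (1−q)·0 = q·2 + (1−q)·2 ⟹ 0 + 6q = 2 + 0q ⟹ q = 1/3.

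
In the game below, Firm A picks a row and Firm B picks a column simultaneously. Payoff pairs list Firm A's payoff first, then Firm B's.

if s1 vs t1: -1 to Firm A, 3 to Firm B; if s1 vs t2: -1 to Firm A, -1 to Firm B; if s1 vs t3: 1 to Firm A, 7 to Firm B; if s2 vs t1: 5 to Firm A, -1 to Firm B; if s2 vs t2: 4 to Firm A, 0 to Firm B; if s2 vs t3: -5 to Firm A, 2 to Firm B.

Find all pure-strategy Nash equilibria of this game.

(s1, t3)

Find each player's best response to every opponent strategy; NE are the intersections.
Firm A's best responses — vs t1: s2 (payoff 5); vs t2: s2 (payoff 4); vs t3: s1 (payoff 1).
Firm B's best responses — vs s1: t3 (payoff 7); vs s2: t3 (payoff 2).
The only mutual best response is (s1, t3); neither player gains by switching there.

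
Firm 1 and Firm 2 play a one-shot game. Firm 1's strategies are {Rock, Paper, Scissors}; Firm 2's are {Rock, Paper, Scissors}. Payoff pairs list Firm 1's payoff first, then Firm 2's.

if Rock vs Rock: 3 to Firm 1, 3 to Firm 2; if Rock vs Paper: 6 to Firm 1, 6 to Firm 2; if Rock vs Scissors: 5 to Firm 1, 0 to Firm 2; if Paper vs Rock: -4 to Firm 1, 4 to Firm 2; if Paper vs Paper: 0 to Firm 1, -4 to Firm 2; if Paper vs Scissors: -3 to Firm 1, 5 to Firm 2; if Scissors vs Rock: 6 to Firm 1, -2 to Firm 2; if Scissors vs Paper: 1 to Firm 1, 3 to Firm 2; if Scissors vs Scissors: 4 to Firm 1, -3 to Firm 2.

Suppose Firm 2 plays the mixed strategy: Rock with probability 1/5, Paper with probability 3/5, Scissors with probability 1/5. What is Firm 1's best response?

Rock

Firm 1's best reply maximizes expected payoff against the mix.
Rock: (1/5)·3 + (3/5)·6 + (1/5)·5 = 26/5
Paper: (1/5)·(-4) + (3/5)·0 + (1/5)·(-3) = -7/5
Scissors: (1/5)·6 + (3/5)·1 + (1/5)·4 = 13/5
Highest expected payoff is 26/5, from Rock.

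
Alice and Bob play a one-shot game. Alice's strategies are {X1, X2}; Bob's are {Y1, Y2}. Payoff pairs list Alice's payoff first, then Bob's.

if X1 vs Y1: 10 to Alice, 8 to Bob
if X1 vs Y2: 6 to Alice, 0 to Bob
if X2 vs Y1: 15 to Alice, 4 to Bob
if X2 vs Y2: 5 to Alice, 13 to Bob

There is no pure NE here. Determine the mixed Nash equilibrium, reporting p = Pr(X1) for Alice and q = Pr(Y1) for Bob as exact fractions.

Each player's mixing probability is pinned down by making the *other* player indifferent.
Bob indifferent between Y1 and Y2: p·8 + (1−p)·4 = p·0 + (1−p)·13 ⟹ 4 + 4p = 13 + (-13)p ⟹ p = 9/17.
Alice indifferent between X1 and X2: q·10 + (1−q)·6 = q·15 + (1−q)·5 ⟹ 6 + 4q = 5 + 10q ⟹ q = 1/6.

p = 9/17, q = 1/6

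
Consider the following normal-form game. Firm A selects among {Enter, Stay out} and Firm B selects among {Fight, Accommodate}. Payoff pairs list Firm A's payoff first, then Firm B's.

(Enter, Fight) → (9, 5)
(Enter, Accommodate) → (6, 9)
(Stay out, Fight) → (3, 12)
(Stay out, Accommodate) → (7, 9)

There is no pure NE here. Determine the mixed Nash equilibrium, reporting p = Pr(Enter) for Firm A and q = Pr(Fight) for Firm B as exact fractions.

Each player's mixing probability is pinned down by making the *other* player indifferent.
Firm B indifferent between Fight and Accommodate: p·5 + (1−p)·12 = p·9 + (1−p)·9 ⟹ 12 + (-7)p = 9 + 0p ⟹ p = 3/7.
Firm A indifferent between Enter and Stay out: q·9 + (1−q)·6 = q·3 + (1−q)·7 ⟹ 6 + 3q = 7 + (-4)q ⟹ q = 1/7.

p = 3/7, q = 1/7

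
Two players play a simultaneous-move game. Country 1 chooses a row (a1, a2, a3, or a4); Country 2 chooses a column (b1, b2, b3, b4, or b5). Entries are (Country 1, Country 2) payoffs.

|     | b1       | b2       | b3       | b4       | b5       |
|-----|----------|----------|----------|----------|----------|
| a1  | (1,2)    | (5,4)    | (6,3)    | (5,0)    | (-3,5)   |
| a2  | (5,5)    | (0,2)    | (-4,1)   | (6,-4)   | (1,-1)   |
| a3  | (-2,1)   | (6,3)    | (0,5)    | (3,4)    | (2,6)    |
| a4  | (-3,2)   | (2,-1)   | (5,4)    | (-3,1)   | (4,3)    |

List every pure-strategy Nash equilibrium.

A profile is a Nash equilibrium when each player is best-responding to the other.
Country 1's best responses — vs b1: a2 (payoff 5); vs b2: a3 (payoff 6); vs b3: a1 (payoff 6); vs b4: a2 (payoff 6); vs b5: a4 (payoff 4).
Country 2's best responses — vs a1: b5 (payoff 5); vs a2: b1 (payoff 5); vs a3: b5 (payoff 6); vs a4: b3 (payoff 4).
The only mutual best response is (a2, b1); neither player gains by switching there.

(a2, b1)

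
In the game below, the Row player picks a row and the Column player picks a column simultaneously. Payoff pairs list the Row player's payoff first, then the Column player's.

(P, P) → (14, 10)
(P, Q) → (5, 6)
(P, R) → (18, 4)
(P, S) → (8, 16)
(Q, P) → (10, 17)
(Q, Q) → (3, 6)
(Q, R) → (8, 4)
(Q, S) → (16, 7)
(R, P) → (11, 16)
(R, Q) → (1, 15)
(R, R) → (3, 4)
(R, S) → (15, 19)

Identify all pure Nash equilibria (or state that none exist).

Find each player's best response to every opponent strategy; NE are the intersections.
The Row player's best responses — vs P: P (payoff 14); vs Q: P (payoff 5); vs R: P (payoff 18); vs S: Q (payoff 16).
The Column player's best responses — vs P: S (payoff 16); vs Q: P (payoff 17); vs R: S (payoff 19).
No cell has both players best-responding. For instance, the Row player's best reply to P is P, but against P the Column player prefers S over P.

None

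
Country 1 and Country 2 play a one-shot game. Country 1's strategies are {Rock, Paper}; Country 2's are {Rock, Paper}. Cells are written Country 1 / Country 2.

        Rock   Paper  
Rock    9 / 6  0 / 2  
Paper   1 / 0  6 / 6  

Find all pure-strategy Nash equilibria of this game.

(Rock, Rock) and (Paper, Paper)

Find each player's best response to every opponent strategy; NE are the intersections.
Country 1's best responses — vs Rock: Rock (payoff 9); vs Paper: Paper (payoff 6).
Country 2's best responses — vs Rock: Rock (payoff 6); vs Paper: Paper (payoff 6).
Mutual best responses occur at (Rock, Rock) and (Paper, Paper); at each, neither player gains by switching.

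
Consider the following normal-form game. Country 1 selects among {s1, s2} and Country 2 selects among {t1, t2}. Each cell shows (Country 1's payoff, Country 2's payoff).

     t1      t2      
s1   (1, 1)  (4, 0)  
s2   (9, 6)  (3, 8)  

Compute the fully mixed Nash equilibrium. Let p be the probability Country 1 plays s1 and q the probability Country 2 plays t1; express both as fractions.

In a mixed NE each player is indifferent between their pure strategies, so the opponent's mix sets the indifference.
Country 2 indifferent between t1 and t2: p·1 + (1−p)·6 = p·0 + (1−p)·8 ⟹ 6 + (-5)p = 8 + (-8)p ⟹ p = 2/3.
Country 1 indifferent between s1 and s2: q·1 + (1−q)·4 = q·9 + (1−q)·3 ⟹ 4 + (-3)q = 3 + 6q ⟹ q = 1/9.

p = 2/3, q = 1/9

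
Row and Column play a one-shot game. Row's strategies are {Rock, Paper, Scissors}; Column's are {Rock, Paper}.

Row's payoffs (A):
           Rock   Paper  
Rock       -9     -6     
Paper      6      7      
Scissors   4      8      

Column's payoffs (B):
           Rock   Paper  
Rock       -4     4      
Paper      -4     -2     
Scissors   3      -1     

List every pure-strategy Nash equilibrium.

None

Find each player's best response to every opponent strategy; NE are the intersections.
Row's best responses — vs Rock: Paper (payoff 6); vs Paper: Scissors (payoff 8).
Column's best responses — vs Rock: Paper (payoff 4); vs Paper: Paper (payoff -2); vs Scissors: Rock (payoff 3).
No cell has both players best-responding. For instance, Row's best reply to Rock is Paper, but against Paper Column prefers Paper over Rock.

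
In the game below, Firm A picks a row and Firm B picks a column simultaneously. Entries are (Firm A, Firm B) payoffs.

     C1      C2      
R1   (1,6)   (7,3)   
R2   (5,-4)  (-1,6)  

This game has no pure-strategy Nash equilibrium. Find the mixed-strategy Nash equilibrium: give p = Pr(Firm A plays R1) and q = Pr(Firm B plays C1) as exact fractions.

p = 10/13, q = 2/3

Each player's mixing probability is pinned down by making the *other* player indifferent.
Firm B indifferent between C1 and C2: p·6 + (1−p)·(-4) = p·3 + (1−p)·6 ⟹ (-4) + 10p = 6 + (-3)p ⟹ p = 10/13.
Firm A indifferent between R1 and R2: q·1 + (1−q)·7 = q·5 + (1−q)·(-1) ⟹ 7 + (-6)q = (-1) + 6q ⟹ q = 2/3.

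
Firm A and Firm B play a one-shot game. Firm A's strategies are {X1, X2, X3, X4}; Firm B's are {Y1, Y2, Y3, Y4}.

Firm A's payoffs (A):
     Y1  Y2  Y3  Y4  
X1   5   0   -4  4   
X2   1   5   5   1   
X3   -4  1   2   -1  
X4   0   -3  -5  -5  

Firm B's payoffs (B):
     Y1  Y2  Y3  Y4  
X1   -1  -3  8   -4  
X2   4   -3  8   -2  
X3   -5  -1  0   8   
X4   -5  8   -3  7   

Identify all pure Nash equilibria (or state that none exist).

(X2, Y3)

Find each player's best response to every opponent strategy; NE are the intersections.
Firm A's best responses — vs Y1: X1 (payoff 5); vs Y2: X2 (payoff 5); vs Y3: X2 (payoff 5); vs Y4: X1 (payoff 4).
Firm B's best responses — vs X1: Y3 (payoff 8); vs X2: Y3 (payoff 8); vs X3: Y4 (payoff 8); vs X4: Y2 (payoff 8).
The only mutual best response is (X2, Y3); neither player gains by switching there.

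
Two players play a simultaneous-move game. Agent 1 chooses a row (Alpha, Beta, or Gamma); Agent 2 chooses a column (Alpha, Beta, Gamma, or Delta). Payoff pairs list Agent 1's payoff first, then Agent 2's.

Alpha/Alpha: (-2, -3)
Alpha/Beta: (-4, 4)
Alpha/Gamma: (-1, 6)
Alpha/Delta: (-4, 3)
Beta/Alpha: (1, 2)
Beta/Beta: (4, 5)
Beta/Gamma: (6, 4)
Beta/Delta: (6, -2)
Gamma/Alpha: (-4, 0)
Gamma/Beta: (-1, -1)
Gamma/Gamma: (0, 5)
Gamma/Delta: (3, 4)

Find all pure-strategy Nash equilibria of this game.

(Beta, Beta)

A profile is a Nash equilibrium when each player is best-responding to the other.
Agent 1's best responses — vs Alpha: Beta (payoff 1); vs Beta: Beta (payoff 4); vs Gamma: Beta (payoff 6); vs Delta: Beta (payoff 6).
Agent 2's best responses — vs Alpha: Gamma (payoff 6); vs Beta: Beta (payoff 5); vs Gamma: Gamma (payoff 5).
The only mutual best response is (Beta, Beta); neither player gains by switching there.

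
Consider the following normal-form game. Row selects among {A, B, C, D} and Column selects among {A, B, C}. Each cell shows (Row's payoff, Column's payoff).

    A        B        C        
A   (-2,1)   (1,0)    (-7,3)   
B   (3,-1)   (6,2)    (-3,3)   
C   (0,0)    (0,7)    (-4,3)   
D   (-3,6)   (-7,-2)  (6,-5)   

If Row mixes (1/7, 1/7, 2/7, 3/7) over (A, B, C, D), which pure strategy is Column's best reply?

Column's best reply maximizes expected payoff against the mix.
A: (1/7)·1 + (1/7)·(-1) + (2/7)·0 + (3/7)·6 = 18/7
B: (1/7)·0 + (1/7)·2 + (2/7)·7 + (3/7)·(-2) = 10/7
C: (1/7)·3 + (1/7)·3 + (2/7)·3 + (3/7)·(-5) = -3/7
Highest expected payoff is 18/7, from A.

A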